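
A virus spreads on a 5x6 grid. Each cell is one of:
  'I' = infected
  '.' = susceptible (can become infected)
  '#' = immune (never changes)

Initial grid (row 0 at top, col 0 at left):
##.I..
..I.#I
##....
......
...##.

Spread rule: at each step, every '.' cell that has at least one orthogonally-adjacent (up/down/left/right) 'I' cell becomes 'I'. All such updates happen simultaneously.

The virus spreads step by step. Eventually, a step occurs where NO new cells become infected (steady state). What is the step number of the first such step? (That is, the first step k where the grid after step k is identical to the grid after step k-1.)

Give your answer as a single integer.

Answer: 6

Derivation:
Step 0 (initial): 3 infected
Step 1: +7 new -> 10 infected
Step 2: +5 new -> 15 infected
Step 3: +5 new -> 20 infected
Step 4: +2 new -> 22 infected
Step 5: +1 new -> 23 infected
Step 6: +0 new -> 23 infected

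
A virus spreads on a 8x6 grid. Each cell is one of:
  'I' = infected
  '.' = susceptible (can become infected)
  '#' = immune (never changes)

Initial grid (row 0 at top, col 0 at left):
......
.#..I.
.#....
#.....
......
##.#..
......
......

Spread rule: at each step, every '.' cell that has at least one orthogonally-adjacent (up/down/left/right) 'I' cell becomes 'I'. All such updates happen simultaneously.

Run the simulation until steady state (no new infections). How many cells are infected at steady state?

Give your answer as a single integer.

Step 0 (initial): 1 infected
Step 1: +4 new -> 5 infected
Step 2: +6 new -> 11 infected
Step 3: +5 new -> 16 infected
Step 4: +5 new -> 21 infected
Step 5: +5 new -> 26 infected
Step 6: +6 new -> 32 infected
Step 7: +5 new -> 37 infected
Step 8: +2 new -> 39 infected
Step 9: +2 new -> 41 infected
Step 10: +1 new -> 42 infected
Step 11: +0 new -> 42 infected

Answer: 42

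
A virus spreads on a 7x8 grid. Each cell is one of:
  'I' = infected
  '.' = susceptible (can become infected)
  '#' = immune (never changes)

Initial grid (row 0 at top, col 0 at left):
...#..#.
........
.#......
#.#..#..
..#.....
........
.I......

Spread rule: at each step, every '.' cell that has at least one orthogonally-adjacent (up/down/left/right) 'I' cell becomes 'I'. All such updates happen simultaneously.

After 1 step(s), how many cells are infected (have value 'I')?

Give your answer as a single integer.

Step 0 (initial): 1 infected
Step 1: +3 new -> 4 infected

Answer: 4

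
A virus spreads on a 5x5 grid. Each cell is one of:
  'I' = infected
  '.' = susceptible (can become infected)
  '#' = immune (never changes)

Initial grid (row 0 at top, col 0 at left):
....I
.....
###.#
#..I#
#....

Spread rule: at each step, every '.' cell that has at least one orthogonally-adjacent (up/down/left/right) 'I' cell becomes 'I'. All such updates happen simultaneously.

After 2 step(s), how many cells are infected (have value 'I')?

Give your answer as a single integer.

Answer: 12

Derivation:
Step 0 (initial): 2 infected
Step 1: +5 new -> 7 infected
Step 2: +5 new -> 12 infected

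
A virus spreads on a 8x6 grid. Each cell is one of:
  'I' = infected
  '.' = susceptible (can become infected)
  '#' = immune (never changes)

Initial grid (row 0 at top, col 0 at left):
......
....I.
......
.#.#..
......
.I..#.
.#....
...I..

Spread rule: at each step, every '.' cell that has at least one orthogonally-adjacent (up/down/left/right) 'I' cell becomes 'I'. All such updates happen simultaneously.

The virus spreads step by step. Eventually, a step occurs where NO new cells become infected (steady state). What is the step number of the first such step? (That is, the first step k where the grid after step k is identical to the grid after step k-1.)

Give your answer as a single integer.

Answer: 6

Derivation:
Step 0 (initial): 3 infected
Step 1: +10 new -> 13 infected
Step 2: +14 new -> 27 infected
Step 3: +10 new -> 37 infected
Step 4: +6 new -> 43 infected
Step 5: +1 new -> 44 infected
Step 6: +0 new -> 44 infected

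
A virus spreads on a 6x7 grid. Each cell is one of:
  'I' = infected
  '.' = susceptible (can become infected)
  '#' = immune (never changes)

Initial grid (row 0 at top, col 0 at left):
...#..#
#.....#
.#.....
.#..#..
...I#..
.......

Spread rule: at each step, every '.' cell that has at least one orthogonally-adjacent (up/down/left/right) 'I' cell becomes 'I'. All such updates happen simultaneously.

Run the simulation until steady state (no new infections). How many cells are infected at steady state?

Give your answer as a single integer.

Answer: 34

Derivation:
Step 0 (initial): 1 infected
Step 1: +3 new -> 4 infected
Step 2: +5 new -> 9 infected
Step 3: +6 new -> 15 infected
Step 4: +7 new -> 22 infected
Step 5: +8 new -> 30 infected
Step 6: +3 new -> 33 infected
Step 7: +1 new -> 34 infected
Step 8: +0 new -> 34 infected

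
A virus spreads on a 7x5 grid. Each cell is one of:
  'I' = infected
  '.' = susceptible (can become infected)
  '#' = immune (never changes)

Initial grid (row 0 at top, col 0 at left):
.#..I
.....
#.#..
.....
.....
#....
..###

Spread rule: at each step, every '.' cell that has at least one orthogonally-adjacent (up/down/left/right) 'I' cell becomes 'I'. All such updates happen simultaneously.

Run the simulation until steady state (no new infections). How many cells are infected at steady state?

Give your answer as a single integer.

Step 0 (initial): 1 infected
Step 1: +2 new -> 3 infected
Step 2: +3 new -> 6 infected
Step 3: +3 new -> 9 infected
Step 4: +3 new -> 12 infected
Step 5: +5 new -> 17 infected
Step 6: +4 new -> 21 infected
Step 7: +3 new -> 24 infected
Step 8: +2 new -> 26 infected
Step 9: +1 new -> 27 infected
Step 10: +1 new -> 28 infected
Step 11: +0 new -> 28 infected

Answer: 28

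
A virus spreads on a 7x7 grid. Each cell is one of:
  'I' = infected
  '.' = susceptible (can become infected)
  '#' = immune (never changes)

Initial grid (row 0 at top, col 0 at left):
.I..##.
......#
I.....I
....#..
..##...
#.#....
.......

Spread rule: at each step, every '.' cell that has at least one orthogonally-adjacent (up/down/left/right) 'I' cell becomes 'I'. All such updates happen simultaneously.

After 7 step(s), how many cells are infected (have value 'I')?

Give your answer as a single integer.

Step 0 (initial): 3 infected
Step 1: +8 new -> 11 infected
Step 2: +9 new -> 20 infected
Step 3: +7 new -> 27 infected
Step 4: +5 new -> 32 infected
Step 5: +3 new -> 35 infected
Step 6: +4 new -> 39 infected
Step 7: +1 new -> 40 infected

Answer: 40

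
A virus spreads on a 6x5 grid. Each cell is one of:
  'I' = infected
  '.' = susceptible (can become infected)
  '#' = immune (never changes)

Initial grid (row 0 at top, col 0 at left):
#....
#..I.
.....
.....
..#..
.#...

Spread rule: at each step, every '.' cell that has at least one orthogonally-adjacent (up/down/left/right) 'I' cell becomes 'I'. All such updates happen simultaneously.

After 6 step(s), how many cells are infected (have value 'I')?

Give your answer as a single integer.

Answer: 25

Derivation:
Step 0 (initial): 1 infected
Step 1: +4 new -> 5 infected
Step 2: +6 new -> 11 infected
Step 3: +5 new -> 16 infected
Step 4: +4 new -> 20 infected
Step 5: +4 new -> 24 infected
Step 6: +1 new -> 25 infected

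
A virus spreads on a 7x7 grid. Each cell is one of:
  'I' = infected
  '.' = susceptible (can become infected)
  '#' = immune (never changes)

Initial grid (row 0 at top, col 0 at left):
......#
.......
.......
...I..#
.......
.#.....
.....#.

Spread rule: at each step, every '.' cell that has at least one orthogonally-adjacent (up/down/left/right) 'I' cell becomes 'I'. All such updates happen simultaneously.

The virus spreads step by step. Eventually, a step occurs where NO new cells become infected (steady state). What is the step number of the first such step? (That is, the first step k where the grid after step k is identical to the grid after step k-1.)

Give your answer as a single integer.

Answer: 7

Derivation:
Step 0 (initial): 1 infected
Step 1: +4 new -> 5 infected
Step 2: +8 new -> 13 infected
Step 3: +11 new -> 24 infected
Step 4: +11 new -> 35 infected
Step 5: +7 new -> 42 infected
Step 6: +3 new -> 45 infected
Step 7: +0 new -> 45 infected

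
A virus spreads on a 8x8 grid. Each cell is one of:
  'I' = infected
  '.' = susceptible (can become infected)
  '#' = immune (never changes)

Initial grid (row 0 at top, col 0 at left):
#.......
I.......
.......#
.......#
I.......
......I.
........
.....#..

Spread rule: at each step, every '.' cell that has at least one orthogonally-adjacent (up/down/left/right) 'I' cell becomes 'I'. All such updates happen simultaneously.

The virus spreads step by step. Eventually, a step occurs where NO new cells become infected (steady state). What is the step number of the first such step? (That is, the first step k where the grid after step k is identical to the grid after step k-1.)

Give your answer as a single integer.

Step 0 (initial): 3 infected
Step 1: +9 new -> 12 infected
Step 2: +14 new -> 26 infected
Step 3: +14 new -> 40 infected
Step 4: +11 new -> 51 infected
Step 5: +7 new -> 58 infected
Step 6: +2 new -> 60 infected
Step 7: +0 new -> 60 infected

Answer: 7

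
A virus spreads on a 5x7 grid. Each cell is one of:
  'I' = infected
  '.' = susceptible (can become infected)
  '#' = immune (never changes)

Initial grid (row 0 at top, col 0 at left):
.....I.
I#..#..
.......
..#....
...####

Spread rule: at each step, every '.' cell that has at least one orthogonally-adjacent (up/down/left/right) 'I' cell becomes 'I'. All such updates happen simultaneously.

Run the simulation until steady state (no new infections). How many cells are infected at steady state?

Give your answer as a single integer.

Step 0 (initial): 2 infected
Step 1: +5 new -> 7 infected
Step 2: +6 new -> 13 infected
Step 3: +8 new -> 21 infected
Step 4: +5 new -> 26 infected
Step 5: +2 new -> 28 infected
Step 6: +0 new -> 28 infected

Answer: 28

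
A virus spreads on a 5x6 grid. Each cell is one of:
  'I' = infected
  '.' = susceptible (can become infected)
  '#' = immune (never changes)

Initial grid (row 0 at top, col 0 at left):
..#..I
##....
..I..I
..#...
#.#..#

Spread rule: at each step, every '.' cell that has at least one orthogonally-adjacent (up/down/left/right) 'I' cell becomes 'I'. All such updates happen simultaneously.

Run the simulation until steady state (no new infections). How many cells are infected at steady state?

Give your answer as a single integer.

Answer: 21

Derivation:
Step 0 (initial): 3 infected
Step 1: +7 new -> 10 infected
Step 2: +7 new -> 17 infected
Step 3: +4 new -> 21 infected
Step 4: +0 new -> 21 infected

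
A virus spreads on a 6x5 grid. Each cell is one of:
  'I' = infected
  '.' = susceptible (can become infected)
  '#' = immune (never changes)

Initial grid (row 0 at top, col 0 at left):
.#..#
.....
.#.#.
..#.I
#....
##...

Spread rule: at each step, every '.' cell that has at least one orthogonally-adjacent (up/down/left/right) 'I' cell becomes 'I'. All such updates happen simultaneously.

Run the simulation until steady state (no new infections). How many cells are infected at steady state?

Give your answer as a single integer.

Answer: 22

Derivation:
Step 0 (initial): 1 infected
Step 1: +3 new -> 4 infected
Step 2: +3 new -> 7 infected
Step 3: +3 new -> 10 infected
Step 4: +4 new -> 14 infected
Step 5: +4 new -> 18 infected
Step 6: +2 new -> 20 infected
Step 7: +2 new -> 22 infected
Step 8: +0 new -> 22 infected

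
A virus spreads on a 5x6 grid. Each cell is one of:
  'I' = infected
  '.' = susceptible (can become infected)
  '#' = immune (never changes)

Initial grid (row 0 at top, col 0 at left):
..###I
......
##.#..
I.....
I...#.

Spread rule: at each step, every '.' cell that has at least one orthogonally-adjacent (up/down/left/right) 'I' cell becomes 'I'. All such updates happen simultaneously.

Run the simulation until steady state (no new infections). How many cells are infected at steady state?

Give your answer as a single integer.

Step 0 (initial): 3 infected
Step 1: +3 new -> 6 infected
Step 2: +4 new -> 10 infected
Step 3: +6 new -> 16 infected
Step 4: +3 new -> 19 infected
Step 5: +1 new -> 20 infected
Step 6: +2 new -> 22 infected
Step 7: +1 new -> 23 infected
Step 8: +0 new -> 23 infected

Answer: 23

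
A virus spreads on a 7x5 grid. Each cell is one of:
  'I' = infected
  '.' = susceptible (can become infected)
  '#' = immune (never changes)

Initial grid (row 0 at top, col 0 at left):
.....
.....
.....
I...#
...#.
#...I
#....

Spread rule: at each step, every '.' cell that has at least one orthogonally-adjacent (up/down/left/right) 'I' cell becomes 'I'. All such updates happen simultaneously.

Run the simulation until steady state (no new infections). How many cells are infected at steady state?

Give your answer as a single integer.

Step 0 (initial): 2 infected
Step 1: +6 new -> 8 infected
Step 2: +6 new -> 14 infected
Step 3: +7 new -> 21 infected
Step 4: +4 new -> 25 infected
Step 5: +3 new -> 28 infected
Step 6: +2 new -> 30 infected
Step 7: +1 new -> 31 infected
Step 8: +0 new -> 31 infected

Answer: 31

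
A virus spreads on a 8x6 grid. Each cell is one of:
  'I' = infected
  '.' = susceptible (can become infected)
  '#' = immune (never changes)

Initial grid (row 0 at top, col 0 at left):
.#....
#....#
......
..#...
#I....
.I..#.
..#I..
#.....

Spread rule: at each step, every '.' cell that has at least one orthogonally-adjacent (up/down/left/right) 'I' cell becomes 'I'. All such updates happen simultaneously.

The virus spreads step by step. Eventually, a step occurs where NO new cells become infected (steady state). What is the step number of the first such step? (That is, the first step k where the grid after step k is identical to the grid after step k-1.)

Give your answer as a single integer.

Answer: 9

Derivation:
Step 0 (initial): 3 infected
Step 1: +8 new -> 11 infected
Step 2: +8 new -> 19 infected
Step 3: +7 new -> 26 infected
Step 4: +4 new -> 30 infected
Step 5: +4 new -> 34 infected
Step 6: +3 new -> 37 infected
Step 7: +1 new -> 38 infected
Step 8: +1 new -> 39 infected
Step 9: +0 new -> 39 infected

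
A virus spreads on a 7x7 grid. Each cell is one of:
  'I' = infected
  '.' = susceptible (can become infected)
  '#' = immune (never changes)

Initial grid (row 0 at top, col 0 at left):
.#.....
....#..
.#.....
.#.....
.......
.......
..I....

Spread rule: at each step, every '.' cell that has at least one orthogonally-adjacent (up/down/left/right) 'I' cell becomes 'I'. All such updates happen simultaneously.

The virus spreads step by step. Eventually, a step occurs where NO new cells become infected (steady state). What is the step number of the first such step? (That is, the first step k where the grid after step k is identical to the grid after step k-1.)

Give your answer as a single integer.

Step 0 (initial): 1 infected
Step 1: +3 new -> 4 infected
Step 2: +5 new -> 9 infected
Step 3: +6 new -> 15 infected
Step 4: +6 new -> 21 infected
Step 5: +6 new -> 27 infected
Step 6: +7 new -> 34 infected
Step 7: +4 new -> 38 infected
Step 8: +4 new -> 42 infected
Step 9: +2 new -> 44 infected
Step 10: +1 new -> 45 infected
Step 11: +0 new -> 45 infected

Answer: 11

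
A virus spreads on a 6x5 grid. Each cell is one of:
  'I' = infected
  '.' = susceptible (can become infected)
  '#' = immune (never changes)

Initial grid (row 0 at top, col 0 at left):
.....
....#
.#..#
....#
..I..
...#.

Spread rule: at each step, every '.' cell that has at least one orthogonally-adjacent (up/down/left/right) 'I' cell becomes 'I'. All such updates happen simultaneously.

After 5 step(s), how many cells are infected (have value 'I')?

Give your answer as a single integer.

Answer: 23

Derivation:
Step 0 (initial): 1 infected
Step 1: +4 new -> 5 infected
Step 2: +6 new -> 11 infected
Step 3: +5 new -> 16 infected
Step 4: +4 new -> 20 infected
Step 5: +3 new -> 23 infected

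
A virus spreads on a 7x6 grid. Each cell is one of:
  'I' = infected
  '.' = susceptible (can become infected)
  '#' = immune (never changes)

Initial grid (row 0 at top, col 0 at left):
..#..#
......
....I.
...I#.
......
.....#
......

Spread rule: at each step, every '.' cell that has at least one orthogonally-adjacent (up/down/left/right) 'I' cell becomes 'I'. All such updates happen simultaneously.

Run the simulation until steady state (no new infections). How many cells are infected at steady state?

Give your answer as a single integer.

Step 0 (initial): 2 infected
Step 1: +5 new -> 7 infected
Step 2: +9 new -> 16 infected
Step 3: +9 new -> 25 infected
Step 4: +6 new -> 31 infected
Step 5: +5 new -> 36 infected
Step 6: +2 new -> 38 infected
Step 7: +0 new -> 38 infected

Answer: 38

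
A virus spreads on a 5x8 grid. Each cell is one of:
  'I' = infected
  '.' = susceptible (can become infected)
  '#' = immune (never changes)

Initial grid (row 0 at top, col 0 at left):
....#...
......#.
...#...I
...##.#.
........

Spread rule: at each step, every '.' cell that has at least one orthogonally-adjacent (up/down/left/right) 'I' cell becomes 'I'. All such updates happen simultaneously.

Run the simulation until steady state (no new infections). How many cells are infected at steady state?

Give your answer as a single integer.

Answer: 34

Derivation:
Step 0 (initial): 1 infected
Step 1: +3 new -> 4 infected
Step 2: +3 new -> 7 infected
Step 3: +5 new -> 12 infected
Step 4: +3 new -> 15 infected
Step 5: +2 new -> 17 infected
Step 6: +3 new -> 20 infected
Step 7: +4 new -> 24 infected
Step 8: +5 new -> 29 infected
Step 9: +4 new -> 33 infected
Step 10: +1 new -> 34 infected
Step 11: +0 new -> 34 infected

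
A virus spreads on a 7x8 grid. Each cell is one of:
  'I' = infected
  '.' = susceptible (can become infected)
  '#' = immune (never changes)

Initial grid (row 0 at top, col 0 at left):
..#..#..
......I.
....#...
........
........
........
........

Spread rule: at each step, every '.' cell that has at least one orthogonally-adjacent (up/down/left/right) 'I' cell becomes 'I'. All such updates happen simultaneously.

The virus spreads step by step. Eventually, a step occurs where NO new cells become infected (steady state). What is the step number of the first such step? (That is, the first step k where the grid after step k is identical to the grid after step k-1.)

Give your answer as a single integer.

Step 0 (initial): 1 infected
Step 1: +4 new -> 5 infected
Step 2: +5 new -> 10 infected
Step 3: +5 new -> 15 infected
Step 4: +7 new -> 22 infected
Step 5: +7 new -> 29 infected
Step 6: +8 new -> 37 infected
Step 7: +6 new -> 43 infected
Step 8: +4 new -> 47 infected
Step 9: +3 new -> 50 infected
Step 10: +2 new -> 52 infected
Step 11: +1 new -> 53 infected
Step 12: +0 new -> 53 infected

Answer: 12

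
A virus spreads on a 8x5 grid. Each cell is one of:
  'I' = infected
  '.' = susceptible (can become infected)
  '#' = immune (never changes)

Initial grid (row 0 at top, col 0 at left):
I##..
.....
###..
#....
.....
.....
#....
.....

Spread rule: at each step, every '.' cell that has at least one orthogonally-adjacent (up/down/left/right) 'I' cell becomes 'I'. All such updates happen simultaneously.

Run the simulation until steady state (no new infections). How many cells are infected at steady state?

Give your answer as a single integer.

Answer: 33

Derivation:
Step 0 (initial): 1 infected
Step 1: +1 new -> 2 infected
Step 2: +1 new -> 3 infected
Step 3: +1 new -> 4 infected
Step 4: +1 new -> 5 infected
Step 5: +3 new -> 8 infected
Step 6: +3 new -> 11 infected
Step 7: +3 new -> 14 infected
Step 8: +4 new -> 18 infected
Step 9: +4 new -> 22 infected
Step 10: +5 new -> 27 infected
Step 11: +4 new -> 31 infected
Step 12: +1 new -> 32 infected
Step 13: +1 new -> 33 infected
Step 14: +0 new -> 33 infected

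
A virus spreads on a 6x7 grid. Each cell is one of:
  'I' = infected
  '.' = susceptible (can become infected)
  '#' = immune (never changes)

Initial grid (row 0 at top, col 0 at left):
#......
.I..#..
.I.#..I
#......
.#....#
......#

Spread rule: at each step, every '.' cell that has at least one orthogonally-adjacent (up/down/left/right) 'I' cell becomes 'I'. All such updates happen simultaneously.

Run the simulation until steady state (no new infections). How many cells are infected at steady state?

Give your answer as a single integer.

Step 0 (initial): 3 infected
Step 1: +9 new -> 12 infected
Step 2: +7 new -> 19 infected
Step 3: +6 new -> 25 infected
Step 4: +5 new -> 30 infected
Step 5: +3 new -> 33 infected
Step 6: +1 new -> 34 infected
Step 7: +1 new -> 35 infected
Step 8: +0 new -> 35 infected

Answer: 35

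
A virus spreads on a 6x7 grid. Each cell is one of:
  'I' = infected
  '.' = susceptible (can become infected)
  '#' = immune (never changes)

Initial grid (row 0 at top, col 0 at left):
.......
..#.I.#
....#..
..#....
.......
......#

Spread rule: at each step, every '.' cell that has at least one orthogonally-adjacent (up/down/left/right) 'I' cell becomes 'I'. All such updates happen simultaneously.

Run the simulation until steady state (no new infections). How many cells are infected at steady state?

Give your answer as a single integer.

Answer: 37

Derivation:
Step 0 (initial): 1 infected
Step 1: +3 new -> 4 infected
Step 2: +4 new -> 8 infected
Step 3: +6 new -> 14 infected
Step 4: +6 new -> 20 infected
Step 5: +9 new -> 29 infected
Step 6: +5 new -> 34 infected
Step 7: +2 new -> 36 infected
Step 8: +1 new -> 37 infected
Step 9: +0 new -> 37 infected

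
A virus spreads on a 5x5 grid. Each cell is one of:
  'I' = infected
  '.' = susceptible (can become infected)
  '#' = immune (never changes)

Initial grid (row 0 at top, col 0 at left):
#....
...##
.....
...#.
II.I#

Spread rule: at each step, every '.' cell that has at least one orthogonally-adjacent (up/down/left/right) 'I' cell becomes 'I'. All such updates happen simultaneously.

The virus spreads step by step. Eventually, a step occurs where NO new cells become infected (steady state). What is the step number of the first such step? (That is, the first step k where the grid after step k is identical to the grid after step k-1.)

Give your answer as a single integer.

Step 0 (initial): 3 infected
Step 1: +3 new -> 6 infected
Step 2: +3 new -> 9 infected
Step 3: +3 new -> 12 infected
Step 4: +3 new -> 15 infected
Step 5: +2 new -> 17 infected
Step 6: +2 new -> 19 infected
Step 7: +1 new -> 20 infected
Step 8: +0 new -> 20 infected

Answer: 8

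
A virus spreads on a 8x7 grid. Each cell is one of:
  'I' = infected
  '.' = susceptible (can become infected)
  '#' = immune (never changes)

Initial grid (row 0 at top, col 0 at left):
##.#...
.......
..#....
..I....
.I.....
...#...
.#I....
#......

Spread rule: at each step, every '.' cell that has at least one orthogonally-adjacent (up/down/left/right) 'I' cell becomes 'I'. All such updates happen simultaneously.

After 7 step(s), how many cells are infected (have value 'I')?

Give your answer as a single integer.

Answer: 49

Derivation:
Step 0 (initial): 3 infected
Step 1: +8 new -> 11 infected
Step 2: +9 new -> 20 infected
Step 3: +10 new -> 30 infected
Step 4: +9 new -> 39 infected
Step 5: +7 new -> 46 infected
Step 6: +2 new -> 48 infected
Step 7: +1 new -> 49 infected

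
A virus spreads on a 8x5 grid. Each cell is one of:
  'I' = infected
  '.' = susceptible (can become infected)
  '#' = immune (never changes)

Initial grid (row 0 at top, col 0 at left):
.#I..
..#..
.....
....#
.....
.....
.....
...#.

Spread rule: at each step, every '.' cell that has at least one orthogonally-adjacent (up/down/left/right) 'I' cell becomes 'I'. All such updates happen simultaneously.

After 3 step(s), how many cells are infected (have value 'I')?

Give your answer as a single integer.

Step 0 (initial): 1 infected
Step 1: +1 new -> 2 infected
Step 2: +2 new -> 4 infected
Step 3: +2 new -> 6 infected

Answer: 6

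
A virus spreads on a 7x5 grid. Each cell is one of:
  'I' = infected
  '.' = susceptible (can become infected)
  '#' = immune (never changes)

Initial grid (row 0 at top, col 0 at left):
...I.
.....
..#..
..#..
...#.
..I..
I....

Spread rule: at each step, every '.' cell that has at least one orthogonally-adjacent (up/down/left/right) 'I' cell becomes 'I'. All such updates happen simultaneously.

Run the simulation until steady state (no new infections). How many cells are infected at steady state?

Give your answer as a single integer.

Answer: 32

Derivation:
Step 0 (initial): 3 infected
Step 1: +9 new -> 12 infected
Step 2: +8 new -> 20 infected
Step 3: +8 new -> 28 infected
Step 4: +4 new -> 32 infected
Step 5: +0 new -> 32 infected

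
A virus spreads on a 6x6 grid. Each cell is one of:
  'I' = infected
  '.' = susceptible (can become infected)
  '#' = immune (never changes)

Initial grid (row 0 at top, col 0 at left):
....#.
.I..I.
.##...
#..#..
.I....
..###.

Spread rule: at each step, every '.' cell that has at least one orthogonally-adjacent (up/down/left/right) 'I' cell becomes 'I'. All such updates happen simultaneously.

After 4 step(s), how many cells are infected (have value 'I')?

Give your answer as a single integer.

Answer: 27

Derivation:
Step 0 (initial): 3 infected
Step 1: +10 new -> 13 infected
Step 2: +11 new -> 24 infected
Step 3: +2 new -> 26 infected
Step 4: +1 new -> 27 infected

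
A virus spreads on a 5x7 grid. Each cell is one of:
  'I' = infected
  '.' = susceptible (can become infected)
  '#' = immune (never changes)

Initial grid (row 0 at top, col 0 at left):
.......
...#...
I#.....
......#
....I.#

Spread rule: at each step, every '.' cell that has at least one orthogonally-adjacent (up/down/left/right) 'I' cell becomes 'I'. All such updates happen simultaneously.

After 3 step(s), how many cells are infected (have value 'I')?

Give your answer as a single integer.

Answer: 22

Derivation:
Step 0 (initial): 2 infected
Step 1: +5 new -> 7 infected
Step 2: +8 new -> 15 infected
Step 3: +7 new -> 22 infected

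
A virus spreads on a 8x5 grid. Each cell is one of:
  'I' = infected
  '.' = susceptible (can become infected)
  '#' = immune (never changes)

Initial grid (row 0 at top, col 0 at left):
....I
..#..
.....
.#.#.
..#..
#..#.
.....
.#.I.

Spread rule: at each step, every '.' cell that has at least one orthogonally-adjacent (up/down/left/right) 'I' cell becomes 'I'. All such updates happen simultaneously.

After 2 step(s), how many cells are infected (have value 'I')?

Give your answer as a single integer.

Answer: 12

Derivation:
Step 0 (initial): 2 infected
Step 1: +5 new -> 7 infected
Step 2: +5 new -> 12 infected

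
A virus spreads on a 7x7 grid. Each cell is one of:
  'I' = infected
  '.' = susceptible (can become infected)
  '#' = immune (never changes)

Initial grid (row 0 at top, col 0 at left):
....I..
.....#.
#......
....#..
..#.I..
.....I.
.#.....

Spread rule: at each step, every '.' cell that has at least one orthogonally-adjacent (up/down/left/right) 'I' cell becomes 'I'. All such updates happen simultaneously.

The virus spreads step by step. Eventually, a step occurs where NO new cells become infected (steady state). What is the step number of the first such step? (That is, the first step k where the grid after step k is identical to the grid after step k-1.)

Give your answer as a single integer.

Step 0 (initial): 3 infected
Step 1: +8 new -> 11 infected
Step 2: +10 new -> 21 infected
Step 3: +9 new -> 30 infected
Step 4: +7 new -> 37 infected
Step 5: +5 new -> 42 infected
Step 6: +2 new -> 44 infected
Step 7: +0 new -> 44 infected

Answer: 7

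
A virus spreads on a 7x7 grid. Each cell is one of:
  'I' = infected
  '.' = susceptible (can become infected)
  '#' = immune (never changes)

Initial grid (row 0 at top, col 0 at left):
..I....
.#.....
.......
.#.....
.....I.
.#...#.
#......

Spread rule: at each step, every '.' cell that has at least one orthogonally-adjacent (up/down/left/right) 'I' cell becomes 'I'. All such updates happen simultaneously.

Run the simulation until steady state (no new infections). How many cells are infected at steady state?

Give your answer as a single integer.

Answer: 44

Derivation:
Step 0 (initial): 2 infected
Step 1: +6 new -> 8 infected
Step 2: +10 new -> 18 infected
Step 3: +14 new -> 32 infected
Step 4: +7 new -> 39 infected
Step 5: +3 new -> 42 infected
Step 6: +2 new -> 44 infected
Step 7: +0 new -> 44 infected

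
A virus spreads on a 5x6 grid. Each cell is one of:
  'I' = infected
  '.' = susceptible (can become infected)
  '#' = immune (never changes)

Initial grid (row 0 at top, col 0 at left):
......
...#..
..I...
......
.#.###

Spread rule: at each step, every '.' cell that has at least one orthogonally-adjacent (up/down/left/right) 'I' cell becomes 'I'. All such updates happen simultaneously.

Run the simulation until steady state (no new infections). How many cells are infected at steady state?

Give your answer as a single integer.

Step 0 (initial): 1 infected
Step 1: +4 new -> 5 infected
Step 2: +7 new -> 12 infected
Step 3: +7 new -> 19 infected
Step 4: +5 new -> 24 infected
Step 5: +1 new -> 25 infected
Step 6: +0 new -> 25 infected

Answer: 25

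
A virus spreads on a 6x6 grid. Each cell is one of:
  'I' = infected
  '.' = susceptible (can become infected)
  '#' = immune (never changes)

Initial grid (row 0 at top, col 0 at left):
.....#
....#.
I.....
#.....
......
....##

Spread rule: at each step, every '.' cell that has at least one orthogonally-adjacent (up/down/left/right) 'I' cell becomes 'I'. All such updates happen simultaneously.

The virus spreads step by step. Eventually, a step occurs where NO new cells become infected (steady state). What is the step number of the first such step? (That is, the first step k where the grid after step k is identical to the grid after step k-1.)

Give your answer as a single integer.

Answer: 8

Derivation:
Step 0 (initial): 1 infected
Step 1: +2 new -> 3 infected
Step 2: +4 new -> 7 infected
Step 3: +5 new -> 12 infected
Step 4: +7 new -> 19 infected
Step 5: +6 new -> 25 infected
Step 6: +5 new -> 30 infected
Step 7: +1 new -> 31 infected
Step 8: +0 new -> 31 infected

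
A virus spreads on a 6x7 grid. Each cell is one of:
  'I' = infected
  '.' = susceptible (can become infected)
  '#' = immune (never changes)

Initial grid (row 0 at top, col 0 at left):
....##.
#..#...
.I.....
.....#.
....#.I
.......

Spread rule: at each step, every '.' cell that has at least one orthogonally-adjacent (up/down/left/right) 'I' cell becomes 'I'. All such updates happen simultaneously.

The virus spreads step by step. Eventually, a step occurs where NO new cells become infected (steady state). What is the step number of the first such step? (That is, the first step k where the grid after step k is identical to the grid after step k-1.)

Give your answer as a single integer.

Answer: 5

Derivation:
Step 0 (initial): 2 infected
Step 1: +7 new -> 9 infected
Step 2: +8 new -> 17 infected
Step 3: +10 new -> 27 infected
Step 4: +9 new -> 36 infected
Step 5: +0 new -> 36 infected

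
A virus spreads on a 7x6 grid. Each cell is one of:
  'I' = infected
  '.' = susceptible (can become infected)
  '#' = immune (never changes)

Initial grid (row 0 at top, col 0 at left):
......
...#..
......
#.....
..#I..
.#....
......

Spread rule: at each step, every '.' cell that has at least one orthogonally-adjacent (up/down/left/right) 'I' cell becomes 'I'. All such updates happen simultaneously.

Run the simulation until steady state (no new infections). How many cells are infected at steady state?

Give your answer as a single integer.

Step 0 (initial): 1 infected
Step 1: +3 new -> 4 infected
Step 2: +7 new -> 11 infected
Step 3: +7 new -> 18 infected
Step 4: +7 new -> 25 infected
Step 5: +7 new -> 32 infected
Step 6: +5 new -> 37 infected
Step 7: +1 new -> 38 infected
Step 8: +0 new -> 38 infected

Answer: 38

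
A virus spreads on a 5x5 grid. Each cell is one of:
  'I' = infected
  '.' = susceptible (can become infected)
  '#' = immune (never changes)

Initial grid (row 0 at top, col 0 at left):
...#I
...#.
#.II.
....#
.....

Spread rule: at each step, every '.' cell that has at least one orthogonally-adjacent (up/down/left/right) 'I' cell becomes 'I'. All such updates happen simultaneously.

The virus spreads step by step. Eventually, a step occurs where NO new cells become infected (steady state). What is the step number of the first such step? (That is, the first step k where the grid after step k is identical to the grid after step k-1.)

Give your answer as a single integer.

Answer: 5

Derivation:
Step 0 (initial): 3 infected
Step 1: +6 new -> 9 infected
Step 2: +5 new -> 14 infected
Step 3: +5 new -> 19 infected
Step 4: +2 new -> 21 infected
Step 5: +0 new -> 21 infected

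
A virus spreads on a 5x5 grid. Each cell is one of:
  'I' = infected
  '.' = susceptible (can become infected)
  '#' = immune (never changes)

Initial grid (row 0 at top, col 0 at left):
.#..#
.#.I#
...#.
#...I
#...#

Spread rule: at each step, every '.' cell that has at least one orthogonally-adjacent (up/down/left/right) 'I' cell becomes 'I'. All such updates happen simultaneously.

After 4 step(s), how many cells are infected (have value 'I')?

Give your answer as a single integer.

Answer: 15

Derivation:
Step 0 (initial): 2 infected
Step 1: +4 new -> 6 infected
Step 2: +4 new -> 10 infected
Step 3: +3 new -> 13 infected
Step 4: +2 new -> 15 infected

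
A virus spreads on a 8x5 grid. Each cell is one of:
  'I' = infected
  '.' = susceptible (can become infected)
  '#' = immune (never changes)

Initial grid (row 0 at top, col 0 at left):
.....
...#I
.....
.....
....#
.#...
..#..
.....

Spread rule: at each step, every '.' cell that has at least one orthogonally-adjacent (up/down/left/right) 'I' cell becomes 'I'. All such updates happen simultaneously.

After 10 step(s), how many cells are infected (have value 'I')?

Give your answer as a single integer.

Step 0 (initial): 1 infected
Step 1: +2 new -> 3 infected
Step 2: +3 new -> 6 infected
Step 3: +3 new -> 9 infected
Step 4: +5 new -> 14 infected
Step 5: +6 new -> 20 infected
Step 6: +6 new -> 26 infected
Step 7: +3 new -> 29 infected
Step 8: +3 new -> 32 infected
Step 9: +2 new -> 34 infected
Step 10: +2 new -> 36 infected

Answer: 36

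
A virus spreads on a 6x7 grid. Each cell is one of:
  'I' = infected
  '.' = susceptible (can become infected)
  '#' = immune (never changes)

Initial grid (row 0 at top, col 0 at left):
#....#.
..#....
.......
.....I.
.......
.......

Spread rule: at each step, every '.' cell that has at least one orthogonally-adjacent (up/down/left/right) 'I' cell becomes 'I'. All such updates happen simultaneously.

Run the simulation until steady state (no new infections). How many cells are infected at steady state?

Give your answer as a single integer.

Step 0 (initial): 1 infected
Step 1: +4 new -> 5 infected
Step 2: +7 new -> 12 infected
Step 3: +7 new -> 19 infected
Step 4: +7 new -> 26 infected
Step 5: +5 new -> 31 infected
Step 6: +5 new -> 36 infected
Step 7: +3 new -> 39 infected
Step 8: +0 new -> 39 infected

Answer: 39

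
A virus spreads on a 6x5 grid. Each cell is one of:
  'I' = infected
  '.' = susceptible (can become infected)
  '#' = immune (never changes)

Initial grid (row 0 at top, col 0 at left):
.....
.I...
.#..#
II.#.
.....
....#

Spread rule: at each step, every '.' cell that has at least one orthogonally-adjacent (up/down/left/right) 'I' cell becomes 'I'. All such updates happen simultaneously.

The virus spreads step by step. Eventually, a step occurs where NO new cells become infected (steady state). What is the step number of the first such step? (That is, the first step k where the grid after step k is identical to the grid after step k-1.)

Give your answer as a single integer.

Step 0 (initial): 3 infected
Step 1: +7 new -> 10 infected
Step 2: +7 new -> 17 infected
Step 3: +5 new -> 22 infected
Step 4: +3 new -> 25 infected
Step 5: +1 new -> 26 infected
Step 6: +0 new -> 26 infected

Answer: 6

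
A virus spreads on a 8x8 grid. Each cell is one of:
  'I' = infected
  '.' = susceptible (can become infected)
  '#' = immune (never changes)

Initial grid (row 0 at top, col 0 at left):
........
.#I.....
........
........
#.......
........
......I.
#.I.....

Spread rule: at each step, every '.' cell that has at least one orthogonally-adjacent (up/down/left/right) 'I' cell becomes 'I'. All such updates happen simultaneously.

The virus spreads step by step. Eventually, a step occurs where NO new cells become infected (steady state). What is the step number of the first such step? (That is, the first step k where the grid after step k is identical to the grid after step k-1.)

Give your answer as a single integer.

Step 0 (initial): 3 infected
Step 1: +10 new -> 13 infected
Step 2: +16 new -> 29 infected
Step 3: +15 new -> 44 infected
Step 4: +13 new -> 57 infected
Step 5: +3 new -> 60 infected
Step 6: +1 new -> 61 infected
Step 7: +0 new -> 61 infected

Answer: 7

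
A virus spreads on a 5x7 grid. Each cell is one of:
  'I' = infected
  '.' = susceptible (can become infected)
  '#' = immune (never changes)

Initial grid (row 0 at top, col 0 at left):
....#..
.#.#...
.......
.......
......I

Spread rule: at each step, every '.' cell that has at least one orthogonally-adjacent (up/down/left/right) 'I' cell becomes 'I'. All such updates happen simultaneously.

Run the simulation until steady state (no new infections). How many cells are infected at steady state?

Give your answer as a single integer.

Step 0 (initial): 1 infected
Step 1: +2 new -> 3 infected
Step 2: +3 new -> 6 infected
Step 3: +4 new -> 10 infected
Step 4: +5 new -> 15 infected
Step 5: +5 new -> 20 infected
Step 6: +3 new -> 23 infected
Step 7: +3 new -> 26 infected
Step 8: +2 new -> 28 infected
Step 9: +3 new -> 31 infected
Step 10: +1 new -> 32 infected
Step 11: +0 new -> 32 infected

Answer: 32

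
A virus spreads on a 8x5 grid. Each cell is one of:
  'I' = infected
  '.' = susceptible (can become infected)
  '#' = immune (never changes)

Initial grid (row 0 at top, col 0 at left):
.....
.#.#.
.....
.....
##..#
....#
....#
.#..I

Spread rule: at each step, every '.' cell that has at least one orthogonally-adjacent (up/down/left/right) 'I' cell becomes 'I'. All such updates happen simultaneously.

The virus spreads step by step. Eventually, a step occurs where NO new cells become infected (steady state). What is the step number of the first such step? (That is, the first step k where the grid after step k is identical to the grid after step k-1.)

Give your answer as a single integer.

Answer: 12

Derivation:
Step 0 (initial): 1 infected
Step 1: +1 new -> 2 infected
Step 2: +2 new -> 4 infected
Step 3: +2 new -> 6 infected
Step 4: +3 new -> 9 infected
Step 5: +4 new -> 13 infected
Step 6: +5 new -> 18 infected
Step 7: +3 new -> 21 infected
Step 8: +4 new -> 25 infected
Step 9: +3 new -> 28 infected
Step 10: +3 new -> 31 infected
Step 11: +1 new -> 32 infected
Step 12: +0 new -> 32 infected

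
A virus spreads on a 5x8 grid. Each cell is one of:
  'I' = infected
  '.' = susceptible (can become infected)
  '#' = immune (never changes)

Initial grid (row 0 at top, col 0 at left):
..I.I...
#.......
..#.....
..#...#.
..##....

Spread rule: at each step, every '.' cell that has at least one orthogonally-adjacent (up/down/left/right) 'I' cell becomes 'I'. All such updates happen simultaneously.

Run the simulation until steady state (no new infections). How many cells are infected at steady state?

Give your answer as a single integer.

Answer: 34

Derivation:
Step 0 (initial): 2 infected
Step 1: +5 new -> 7 infected
Step 2: +6 new -> 13 infected
Step 3: +6 new -> 19 infected
Step 4: +7 new -> 26 infected
Step 5: +4 new -> 30 infected
Step 6: +3 new -> 33 infected
Step 7: +1 new -> 34 infected
Step 8: +0 new -> 34 infected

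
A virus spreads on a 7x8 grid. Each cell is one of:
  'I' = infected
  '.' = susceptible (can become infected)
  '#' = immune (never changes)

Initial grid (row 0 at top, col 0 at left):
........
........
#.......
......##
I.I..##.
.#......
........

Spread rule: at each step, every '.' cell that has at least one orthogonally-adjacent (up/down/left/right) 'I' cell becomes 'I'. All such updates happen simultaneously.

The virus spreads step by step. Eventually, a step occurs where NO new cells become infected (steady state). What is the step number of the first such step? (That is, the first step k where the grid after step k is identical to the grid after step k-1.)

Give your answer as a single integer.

Answer: 10

Derivation:
Step 0 (initial): 2 infected
Step 1: +6 new -> 8 infected
Step 2: +7 new -> 15 infected
Step 3: +7 new -> 22 infected
Step 4: +7 new -> 29 infected
Step 5: +7 new -> 36 infected
Step 6: +6 new -> 42 infected
Step 7: +5 new -> 47 infected
Step 8: +2 new -> 49 infected
Step 9: +1 new -> 50 infected
Step 10: +0 new -> 50 infected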